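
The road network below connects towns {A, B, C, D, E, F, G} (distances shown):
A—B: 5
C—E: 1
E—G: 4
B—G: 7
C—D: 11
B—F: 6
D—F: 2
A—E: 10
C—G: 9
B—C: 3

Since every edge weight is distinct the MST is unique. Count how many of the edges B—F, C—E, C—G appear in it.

Sort edges by weight, then run Kruskal:
C—E (1): add — endpoints in different components.
D—F (2): add — endpoints in different components.
B—C (3): add — endpoints in different components.
E—G (4): add — endpoints in different components.
A—B (5): add — endpoints in different components.
B—F (6): add — endpoints in different components.
MST edge set: {C—E, D—F, B—C, E—G, A—B, B—F}.
Of the listed edges, {B—F, C—E} are in the MST → 2.

2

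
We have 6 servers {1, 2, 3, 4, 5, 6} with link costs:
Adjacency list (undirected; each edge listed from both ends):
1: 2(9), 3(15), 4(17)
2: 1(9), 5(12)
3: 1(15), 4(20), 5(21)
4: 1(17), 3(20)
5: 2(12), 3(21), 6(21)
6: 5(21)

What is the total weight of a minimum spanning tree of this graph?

Sort edges by weight, then run Kruskal:
1—2 (9): add. Components now {1,2} {3} {4} {5} {6}
2—5 (12): add. Components now {1,2,5} {3} {4} {6}
1—3 (15): add. Components now {1,2,3,5} {4} {6}
1—4 (17): add. Components now {1,2,3,4,5} {6}
3—4 (20): skip — 3 and 4 already connected.
3—5 (21): skip — 3 and 5 already connected.
5—6 (21): add. Components now {1,2,3,4,5,6}
MST edges: 1—2, 2—5, 1—3, 1—4, 5—6; total weight 9+12+15+17+21 = 74.

74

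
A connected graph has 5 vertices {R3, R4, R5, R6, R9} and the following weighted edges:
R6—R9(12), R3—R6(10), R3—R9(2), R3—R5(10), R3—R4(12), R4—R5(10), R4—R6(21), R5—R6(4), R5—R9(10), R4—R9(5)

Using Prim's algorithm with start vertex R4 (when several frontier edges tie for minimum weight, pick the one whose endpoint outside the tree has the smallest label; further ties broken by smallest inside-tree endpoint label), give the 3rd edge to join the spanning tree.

Grow the tree from R4 using Prim:
Step 1: frontier [R4—R9 5, R4—R5 10, R3—R4 12, R4—R6 21] → take R4—R9 (5); add R9.
Step 2: frontier [R4—R5 10, R3—R4 12, R4—R6 21, R3—R9 2, R5—R9 10, R6—R9 12] → take R3—R9 (2); add R3.
Step 3: frontier [R3—R5 10, R3—R6 10, R4—R5 10, R4—R6 21, R5—R9 10, R6—R9 12] → take R3—R5 (10); add R5.
Step 4: frontier [R3—R6 10, R4—R6 21, R5—R6 4, R6—R9 12] → take R5—R6 (4); add R6.
The 3rd edge added is R3—R5.

R3-R5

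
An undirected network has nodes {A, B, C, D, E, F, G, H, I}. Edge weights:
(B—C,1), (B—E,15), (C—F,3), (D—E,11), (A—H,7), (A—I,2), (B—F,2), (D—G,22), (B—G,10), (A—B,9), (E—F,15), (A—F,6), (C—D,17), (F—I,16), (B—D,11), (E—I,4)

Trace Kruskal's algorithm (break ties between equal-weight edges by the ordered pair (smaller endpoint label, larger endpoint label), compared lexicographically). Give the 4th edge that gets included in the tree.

Kruskal's algorithm — process edges by increasing weight (ties by edge label):
B—C (1): add — endpoints in different components.
A—I (2): add — endpoints in different components.
B—F (2): add — endpoints in different components.
C—F (3): skip — C and F already connected.
E—I (4): add — endpoints in different components.
A—F (6): add — endpoints in different components.
A—H (7): add — endpoints in different components.
A—B (9): skip — A and B already connected.
B—G (10): add — endpoints in different components.
B—D (11): add — endpoints in different components.
The 4th edge added is E—I.

E-I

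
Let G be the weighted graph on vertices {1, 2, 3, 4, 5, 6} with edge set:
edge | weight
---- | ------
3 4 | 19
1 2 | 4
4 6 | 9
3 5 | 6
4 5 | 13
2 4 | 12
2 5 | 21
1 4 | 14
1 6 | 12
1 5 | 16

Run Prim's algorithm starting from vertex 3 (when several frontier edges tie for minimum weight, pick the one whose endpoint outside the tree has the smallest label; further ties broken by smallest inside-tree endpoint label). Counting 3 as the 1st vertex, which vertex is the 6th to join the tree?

2

Grow the tree from 3 using Prim:
Step 1: frontier [3 5 6, 3 4 19] → take 3 5 (6); add 5.
Step 2: frontier [3 4 19, 4 5 13, 1 5 16, 2 5 21] → take 4 5 (13); add 4.
Step 3: frontier [4 6 9, 2 4 12, 1 4 14, 1 5 16, 2 5 21] → take 4 6 (9); add 6.
Step 4: frontier [2 4 12, 1 4 14, 1 5 16, 2 5 21, 1 6 12] → take 1 6 (12); add 1.
Step 5: frontier [1 2 4, 2 4 12, 2 5 21] → take 1 2 (4); add 2.
Vertex order: 3, 5, 4, 6, 1, 2. The 6th vertex is 2.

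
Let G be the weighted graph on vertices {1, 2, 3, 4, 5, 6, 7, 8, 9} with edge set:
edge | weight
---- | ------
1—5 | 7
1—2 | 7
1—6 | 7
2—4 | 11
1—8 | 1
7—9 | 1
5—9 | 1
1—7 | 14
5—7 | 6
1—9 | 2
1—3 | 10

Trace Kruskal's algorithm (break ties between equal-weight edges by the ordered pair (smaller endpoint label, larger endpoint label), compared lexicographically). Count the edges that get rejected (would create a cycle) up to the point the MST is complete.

2

Kruskal's algorithm — process edges by increasing weight (ties by edge label):
1—8 (1): add — endpoints in different components.
5—9 (1): add — endpoints in different components.
7—9 (1): add — endpoints in different components.
1—9 (2): add — endpoints in different components.
5—7 (6): skip — 5 and 7 already connected.
1—2 (7): add — endpoints in different components.
1—5 (7): skip — 1 and 5 already connected.
1—6 (7): add — endpoints in different components.
1—3 (10): add — endpoints in different components.
2—4 (11): add — endpoints in different components.
Edges rejected before the tree was complete: 2.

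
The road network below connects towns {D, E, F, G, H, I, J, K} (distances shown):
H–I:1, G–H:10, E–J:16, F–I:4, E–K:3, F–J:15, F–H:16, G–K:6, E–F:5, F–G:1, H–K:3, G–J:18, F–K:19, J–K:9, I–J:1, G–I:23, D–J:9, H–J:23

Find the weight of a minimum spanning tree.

Prim, starting at D.
Step 1: cheapest edge leaving the tree is D–J (9); add J.
Step 2: cheapest edge leaving the tree is I–J (1); add I.
Step 3: cheapest edge leaving the tree is H–I (1); add H.
Step 4: cheapest edge leaving the tree is H–K (3); add K.
Step 5: cheapest edge leaving the tree is E–K (3); add E.
Step 6: cheapest edge leaving the tree is F–I (4); add F.
Step 7: cheapest edge leaving the tree is F–G (1); add G.
MST edges: D–J, I–J, H–I, H–K, E–K, F–I, F–G; total weight 9+1+1+3+3+4+1 = 22.

22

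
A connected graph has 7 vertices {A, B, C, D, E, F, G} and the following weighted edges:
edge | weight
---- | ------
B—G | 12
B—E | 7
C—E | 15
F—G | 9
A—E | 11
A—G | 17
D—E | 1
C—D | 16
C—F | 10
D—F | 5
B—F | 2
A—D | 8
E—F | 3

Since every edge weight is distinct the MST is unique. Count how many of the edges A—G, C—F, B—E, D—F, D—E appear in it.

Kruskal's algorithm — process edges by increasing weight (ties by edge label):
D—E (1): add — endpoints in different components.
B—F (2): add — endpoints in different components.
E—F (3): add — endpoints in different components.
D—F (5): skip — D and F already connected.
B—E (7): skip — B and E already connected.
A—D (8): add — endpoints in different components.
F—G (9): add — endpoints in different components.
C—F (10): add — endpoints in different components.
MST edge set: {D—E, B—F, E—F, A—D, F—G, C—F}.
Of the listed edges, {C—F, D—E} are in the MST → 2.

2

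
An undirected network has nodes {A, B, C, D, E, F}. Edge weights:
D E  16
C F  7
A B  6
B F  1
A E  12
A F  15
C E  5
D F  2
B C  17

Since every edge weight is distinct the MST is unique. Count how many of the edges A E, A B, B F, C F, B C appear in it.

3

Sort edges by weight, then run Kruskal:
B F (1): add. Components now {A} {B,F} {C} {D} {E}
D F (2): add. Components now {A} {B,D,F} {C} {E}
C E (5): add. Components now {A} {B,D,F} {C,E}
A B (6): add. Components now {A,B,D,F} {C,E}
C F (7): add. Components now {A,B,C,D,E,F}
MST edge set: {B F, D F, C E, A B, C F}.
Of the listed edges, {A B, B F, C F} are in the MST → 3.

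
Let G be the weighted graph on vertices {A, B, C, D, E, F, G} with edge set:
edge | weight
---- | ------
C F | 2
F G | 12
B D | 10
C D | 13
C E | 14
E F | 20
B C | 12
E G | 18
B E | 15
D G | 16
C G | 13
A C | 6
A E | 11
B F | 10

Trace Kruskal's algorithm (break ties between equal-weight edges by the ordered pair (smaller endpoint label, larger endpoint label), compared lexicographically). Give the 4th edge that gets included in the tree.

B-F

Sort edges by weight, then run Kruskal:
C F (2): add — endpoints in different components.
A C (6): add — endpoints in different components.
B D (10): add — endpoints in different components.
B F (10): add — endpoints in different components.
A E (11): add — endpoints in different components.
B C (12): skip — B and C already connected.
F G (12): add — endpoints in different components.
The 4th edge added is B F.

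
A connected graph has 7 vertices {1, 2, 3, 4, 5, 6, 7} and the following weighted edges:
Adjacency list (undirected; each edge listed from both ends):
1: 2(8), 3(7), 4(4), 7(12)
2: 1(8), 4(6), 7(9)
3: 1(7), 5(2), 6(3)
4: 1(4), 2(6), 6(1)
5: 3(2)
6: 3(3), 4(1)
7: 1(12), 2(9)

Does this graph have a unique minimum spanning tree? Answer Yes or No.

Yes

Kruskal's algorithm — process edges by increasing weight (ties by edge label):
4-6 (1): add. Components now {1} {2} {3} {4,6} {5} {7}
3-5 (2): add. Components now {1} {2} {3,5} {4,6} {7}
3-6 (3): add. Components now {1} {2} {3,4,5,6} {7}
1-4 (4): add. Components now {1,3,4,5,6} {2} {7}
2-4 (6): add. Components now {1,2,3,4,5,6} {7}
1-3 (7): skip — 1 and 3 already connected.
1-2 (8): skip — 1 and 2 already connected.
2-7 (9): add. Components now {1,2,3,4,5,6,7}
Every non-tree edge has weight strictly greater than the heaviest edge on the tree path between its endpoints, so the MST is unique.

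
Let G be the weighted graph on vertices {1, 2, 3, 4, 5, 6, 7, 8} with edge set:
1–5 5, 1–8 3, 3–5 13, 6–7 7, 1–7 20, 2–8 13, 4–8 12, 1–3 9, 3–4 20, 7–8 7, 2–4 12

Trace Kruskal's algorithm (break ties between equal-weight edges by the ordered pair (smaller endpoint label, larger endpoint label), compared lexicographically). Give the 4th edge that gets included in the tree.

Kruskal: consider edges lightest-first.
1–8 (3): add — endpoints in different components.
1–5 (5): add — endpoints in different components.
6–7 (7): add — endpoints in different components.
7–8 (7): add — endpoints in different components.
1–3 (9): add — endpoints in different components.
2–4 (12): add — endpoints in different components.
4–8 (12): add — endpoints in different components.
The 4th edge added is 7–8.

7-8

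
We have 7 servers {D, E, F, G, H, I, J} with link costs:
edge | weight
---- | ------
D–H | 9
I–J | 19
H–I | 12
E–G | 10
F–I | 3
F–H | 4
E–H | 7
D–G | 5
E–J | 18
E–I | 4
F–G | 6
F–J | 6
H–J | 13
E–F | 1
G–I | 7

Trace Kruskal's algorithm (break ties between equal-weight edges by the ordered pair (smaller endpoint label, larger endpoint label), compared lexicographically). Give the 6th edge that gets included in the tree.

Kruskal: consider edges lightest-first.
E–F (1): add — endpoints in different components.
F–I (3): add — endpoints in different components.
E–I (4): skip — E and I already connected.
F–H (4): add — endpoints in different components.
D–G (5): add — endpoints in different components.
F–G (6): add — endpoints in different components.
F–J (6): add — endpoints in different components.
The 6th edge added is F–J.

F-J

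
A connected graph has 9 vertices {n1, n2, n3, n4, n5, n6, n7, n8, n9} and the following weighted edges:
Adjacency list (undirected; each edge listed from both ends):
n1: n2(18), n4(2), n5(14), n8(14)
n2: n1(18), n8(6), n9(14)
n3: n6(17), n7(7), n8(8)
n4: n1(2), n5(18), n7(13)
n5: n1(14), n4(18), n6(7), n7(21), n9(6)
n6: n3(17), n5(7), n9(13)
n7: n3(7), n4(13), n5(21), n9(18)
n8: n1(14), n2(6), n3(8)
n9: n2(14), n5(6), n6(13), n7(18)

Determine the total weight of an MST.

63

Kruskal's algorithm — process edges by increasing weight (ties by edge label):
n1-n4 (2): add — endpoints in different components.
n2-n8 (6): add — endpoints in different components.
n5-n9 (6): add — endpoints in different components.
n3-n7 (7): add — endpoints in different components.
n5-n6 (7): add — endpoints in different components.
n3-n8 (8): add — endpoints in different components.
n4-n7 (13): add — endpoints in different components.
n6-n9 (13): skip — n9 and n6 already connected.
n1-n5 (14): add — endpoints in different components.
MST edges: n1-n4, n2-n8, n5-n9, n3-n7, n5-n6, n3-n8, n4-n7, n1-n5; total weight 2+6+6+7+7+8+13+14 = 63.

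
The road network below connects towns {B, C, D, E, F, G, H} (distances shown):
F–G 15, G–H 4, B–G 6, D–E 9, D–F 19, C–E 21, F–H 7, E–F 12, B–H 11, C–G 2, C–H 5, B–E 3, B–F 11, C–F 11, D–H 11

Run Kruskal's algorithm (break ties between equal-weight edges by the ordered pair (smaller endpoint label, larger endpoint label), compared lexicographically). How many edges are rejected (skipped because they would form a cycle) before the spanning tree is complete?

1

Kruskal: consider edges lightest-first.
C–G (2): add. Components now {B} {C,G} {D} {E} {F} {H}
B–E (3): add. Components now {B,E} {C,G} {D} {F} {H}
G–H (4): add. Components now {B,E} {C,G,H} {D} {F}
C–H (5): skip — C and H already connected.
B–G (6): add. Components now {B,C,E,G,H} {D} {F}
F–H (7): add. Components now {B,C,E,F,G,H} {D}
D–E (9): add. Components now {B,C,D,E,F,G,H}
Edges rejected before the tree was complete: 1.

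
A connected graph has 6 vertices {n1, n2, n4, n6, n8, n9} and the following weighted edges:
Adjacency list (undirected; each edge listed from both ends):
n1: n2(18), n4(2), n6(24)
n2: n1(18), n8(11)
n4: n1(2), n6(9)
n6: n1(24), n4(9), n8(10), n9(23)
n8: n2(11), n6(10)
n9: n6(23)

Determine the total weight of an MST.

55

Kruskal's algorithm — process edges by increasing weight (ties by edge label):
n1–n4 (2): add — endpoints in different components.
n4–n6 (9): add — endpoints in different components.
n6–n8 (10): add — endpoints in different components.
n2–n8 (11): add — endpoints in different components.
n1–n2 (18): skip — n1 and n2 already connected.
n6–n9 (23): add — endpoints in different components.
MST edges: n1–n4, n4–n6, n6–n8, n2–n8, n6–n9; total weight 2+9+10+11+23 = 55.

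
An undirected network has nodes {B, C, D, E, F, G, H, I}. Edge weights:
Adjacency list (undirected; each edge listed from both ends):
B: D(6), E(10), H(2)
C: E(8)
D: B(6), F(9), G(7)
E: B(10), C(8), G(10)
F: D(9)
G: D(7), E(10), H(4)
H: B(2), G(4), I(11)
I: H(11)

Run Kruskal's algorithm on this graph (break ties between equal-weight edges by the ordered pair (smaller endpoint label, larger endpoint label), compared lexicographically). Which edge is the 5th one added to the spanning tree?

Kruskal's algorithm — process edges by increasing weight (ties by edge label):
B-H (2): add — endpoints in different components.
G-H (4): add — endpoints in different components.
B-D (6): add — endpoints in different components.
D-G (7): skip — D and G already connected.
C-E (8): add — endpoints in different components.
D-F (9): add — endpoints in different components.
B-E (10): add — endpoints in different components.
E-G (10): skip — E and G already connected.
H-I (11): add — endpoints in different components.
The 5th edge added is D-F.

D-F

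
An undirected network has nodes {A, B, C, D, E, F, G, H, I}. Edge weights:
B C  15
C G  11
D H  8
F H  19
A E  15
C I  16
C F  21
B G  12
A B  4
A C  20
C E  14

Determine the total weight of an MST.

Grow the tree from E using Prim:
Step 1: frontier [C E 14, A E 15] → take C E (14); add C.
Step 2: frontier [C G 11, B C 15, C I 16, A C 20, C F 21, A E 15] → take C G (11); add G.
Step 3: frontier [B C 15, C I 16, A C 20, C F 21, A E 15, B G 12] → take B G (12); add B.
Step 4: frontier [A B 4, C I 16, A C 20, C F 21, A E 15] → take A B (4); add A.
Step 5: frontier [C I 16, C F 21] → take C I (16); add I.
Step 6: frontier [C F 21] → take C F (21); add F.
Step 7: frontier [F H 19] → take F H (19); add H.
Step 8: frontier [D H 8] → take D H (8); add D.
MST edges: C E, C G, B G, A B, C I, C F, F H, D H; total weight 14+11+12+4+16+21+19+8 = 105.

105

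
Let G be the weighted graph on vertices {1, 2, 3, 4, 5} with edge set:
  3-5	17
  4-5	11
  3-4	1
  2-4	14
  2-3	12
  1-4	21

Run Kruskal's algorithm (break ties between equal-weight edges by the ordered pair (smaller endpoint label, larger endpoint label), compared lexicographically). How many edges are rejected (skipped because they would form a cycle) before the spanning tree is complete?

2

Sort edges by weight, then run Kruskal:
3-4 (1): add — endpoints in different components.
4-5 (11): add — endpoints in different components.
2-3 (12): add — endpoints in different components.
2-4 (14): skip — 2 and 4 already connected.
3-5 (17): skip — 3 and 5 already connected.
1-4 (21): add — endpoints in different components.
Edges rejected before the tree was complete: 2.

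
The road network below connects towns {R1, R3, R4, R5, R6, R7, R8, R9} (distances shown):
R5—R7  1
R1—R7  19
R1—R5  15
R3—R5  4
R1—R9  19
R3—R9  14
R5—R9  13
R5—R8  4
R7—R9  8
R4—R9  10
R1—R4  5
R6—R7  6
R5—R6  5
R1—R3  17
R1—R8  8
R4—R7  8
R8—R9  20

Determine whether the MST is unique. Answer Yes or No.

No

Kruskal's algorithm — process edges by increasing weight (ties by edge label):
R5—R7 (1): add — endpoints in different components.
R3—R5 (4): add — endpoints in different components.
R5—R8 (4): add — endpoints in different components.
R1—R4 (5): add — endpoints in different components.
R5—R6 (5): add — endpoints in different components.
R6—R7 (6): skip — R6 and R7 already connected.
R1—R8 (8): add — endpoints in different components.
R4—R7 (8): skip — R4 and R7 already connected.
R7—R9 (8): add — endpoints in different components.
Non-tree edge R4—R7 has weight 8, equal to the heaviest edge on its tree cycle — swapping gives another MST of the same weight. Not unique.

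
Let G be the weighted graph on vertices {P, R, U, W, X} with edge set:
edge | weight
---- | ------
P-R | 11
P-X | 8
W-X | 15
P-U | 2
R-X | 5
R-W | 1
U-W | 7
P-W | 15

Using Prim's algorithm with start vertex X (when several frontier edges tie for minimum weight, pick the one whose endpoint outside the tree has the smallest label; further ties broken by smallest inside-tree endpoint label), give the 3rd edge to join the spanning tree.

U-W

Grow the tree from X using Prim:
Step 1: cheapest edge leaving the tree is R-X (5); add R.
Step 2: cheapest edge leaving the tree is R-W (1); add W.
Step 3: cheapest edge leaving the tree is U-W (7); add U.
Step 4: cheapest edge leaving the tree is P-U (2); add P.
The 3rd edge added is U-W.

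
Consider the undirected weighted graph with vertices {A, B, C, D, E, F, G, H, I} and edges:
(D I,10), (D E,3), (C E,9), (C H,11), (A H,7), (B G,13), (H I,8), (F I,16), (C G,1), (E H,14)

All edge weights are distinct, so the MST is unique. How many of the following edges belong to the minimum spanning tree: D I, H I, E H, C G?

3

Sort edges by weight, then run Kruskal:
C G (1): add — endpoints in different components.
D E (3): add — endpoints in different components.
A H (7): add — endpoints in different components.
H I (8): add — endpoints in different components.
C E (9): add — endpoints in different components.
D I (10): add — endpoints in different components.
C H (11): skip — C and H already connected.
B G (13): add — endpoints in different components.
E H (14): skip — E and H already connected.
F I (16): add — endpoints in different components.
MST edge set: {C G, D E, A H, H I, C E, D I, B G, F I}.
Of the listed edges, {D I, H I, C G} are in the MST → 3.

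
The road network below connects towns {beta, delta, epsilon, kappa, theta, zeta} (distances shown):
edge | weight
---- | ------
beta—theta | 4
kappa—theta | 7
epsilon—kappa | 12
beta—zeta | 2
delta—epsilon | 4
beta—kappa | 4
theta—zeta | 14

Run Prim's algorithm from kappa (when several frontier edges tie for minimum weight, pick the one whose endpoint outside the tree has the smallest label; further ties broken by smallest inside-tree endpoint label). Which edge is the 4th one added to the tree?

Grow the tree from kappa using Prim:
Step 1: cheapest edge leaving the tree is beta—kappa (4); add beta.
Step 2: cheapest edge leaving the tree is beta—zeta (2); add zeta.
Step 3: cheapest edge leaving the tree is beta—theta (4); add theta.
Step 4: cheapest edge leaving the tree is epsilon—kappa (12); add epsilon.
Step 5: cheapest edge leaving the tree is delta—epsilon (4); add delta.
The 4th edge added is epsilon—kappa.

epsilon-kappa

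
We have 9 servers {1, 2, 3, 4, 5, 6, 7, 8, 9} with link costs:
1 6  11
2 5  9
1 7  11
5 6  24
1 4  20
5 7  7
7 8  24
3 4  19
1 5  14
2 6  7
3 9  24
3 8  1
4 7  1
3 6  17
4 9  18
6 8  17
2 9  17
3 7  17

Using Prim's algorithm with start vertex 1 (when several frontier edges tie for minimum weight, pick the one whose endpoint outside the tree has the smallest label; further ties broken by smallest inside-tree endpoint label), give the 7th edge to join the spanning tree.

Prim's algorithm from 1:
Step 1: cheapest edge leaving the tree is 1 6 (11); add 6.
Step 2: cheapest edge leaving the tree is 2 6 (7); add 2.
Step 3: cheapest edge leaving the tree is 2 5 (9); add 5.
Step 4: cheapest edge leaving the tree is 5 7 (7); add 7.
Step 5: cheapest edge leaving the tree is 4 7 (1); add 4.
Step 6: cheapest edge leaving the tree is 3 6 (17); add 3.
Step 7: cheapest edge leaving the tree is 3 8 (1); add 8.
Step 8: cheapest edge leaving the tree is 2 9 (17); add 9.
The 7th edge added is 3 8.

3-8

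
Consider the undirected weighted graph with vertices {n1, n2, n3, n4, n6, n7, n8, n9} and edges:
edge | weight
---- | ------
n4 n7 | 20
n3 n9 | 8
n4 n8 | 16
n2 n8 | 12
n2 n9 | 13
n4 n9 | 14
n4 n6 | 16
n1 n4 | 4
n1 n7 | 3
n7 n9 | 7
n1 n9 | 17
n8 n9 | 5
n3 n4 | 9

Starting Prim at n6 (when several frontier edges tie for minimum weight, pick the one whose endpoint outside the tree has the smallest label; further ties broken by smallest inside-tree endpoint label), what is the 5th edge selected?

Prim, starting at n6.
Step 1: frontier [n4 n6 16] → take n4 n6 (16); add n4.
Step 2: frontier [n1 n4 4, n3 n4 9, n4 n9 14, n4 n8 16, n4 n7 20] → take n1 n4 (4); add n1.
Step 3: frontier [n1 n7 3, n1 n9 17, n3 n4 9, n4 n9 14, n4 n8 16, n4 n7 20] → take n1 n7 (3); add n7.
Step 4: frontier [n1 n9 17, n3 n4 9, n4 n9 14, n4 n8 16, n7 n9 7] → take n7 n9 (7); add n9.
Step 5: frontier [n3 n4 9, n4 n8 16, n8 n9 5, n3 n9 8, n2 n9 13] → take n8 n9 (5); add n8.
Step 6: frontier [n3 n4 9, n2 n8 12, n3 n9 8, n2 n9 13] → take n3 n9 (8); add n3.
Step 7: frontier [n2 n8 12, n2 n9 13] → take n2 n8 (12); add n2.
The 5th edge added is n8 n9.

n8-n9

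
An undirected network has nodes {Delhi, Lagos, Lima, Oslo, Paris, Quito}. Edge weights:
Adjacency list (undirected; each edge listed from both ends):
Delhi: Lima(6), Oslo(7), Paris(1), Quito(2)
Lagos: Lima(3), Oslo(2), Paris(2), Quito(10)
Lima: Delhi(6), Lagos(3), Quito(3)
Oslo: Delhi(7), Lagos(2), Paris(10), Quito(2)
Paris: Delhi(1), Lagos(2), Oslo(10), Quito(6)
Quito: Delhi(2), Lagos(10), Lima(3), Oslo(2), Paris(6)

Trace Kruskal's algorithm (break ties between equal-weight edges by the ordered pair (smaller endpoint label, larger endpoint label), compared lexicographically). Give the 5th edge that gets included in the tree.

Kruskal: consider edges lightest-first.
Delhi-Paris (1): add — endpoints in different components.
Delhi-Quito (2): add — endpoints in different components.
Lagos-Oslo (2): add — endpoints in different components.
Lagos-Paris (2): add — endpoints in different components.
Oslo-Quito (2): skip — Oslo and Quito already connected.
Lagos-Lima (3): add — endpoints in different components.
The 5th edge added is Lagos-Lima.

Lagos-Lima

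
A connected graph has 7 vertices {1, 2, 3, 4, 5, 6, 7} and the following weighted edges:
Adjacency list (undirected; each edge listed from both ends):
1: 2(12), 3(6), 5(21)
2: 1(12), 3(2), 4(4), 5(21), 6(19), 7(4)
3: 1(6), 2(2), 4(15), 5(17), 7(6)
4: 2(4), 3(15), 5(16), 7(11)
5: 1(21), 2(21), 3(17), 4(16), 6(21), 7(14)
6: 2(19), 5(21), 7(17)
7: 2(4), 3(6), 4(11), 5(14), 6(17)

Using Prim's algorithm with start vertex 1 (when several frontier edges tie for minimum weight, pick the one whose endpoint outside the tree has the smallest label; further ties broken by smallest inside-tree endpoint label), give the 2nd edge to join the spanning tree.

Prim, starting at 1.
Step 1: cheapest edge leaving the tree is 1 3 (6); add 3.
Step 2: cheapest edge leaving the tree is 2 3 (2); add 2.
Step 3: cheapest edge leaving the tree is 2 4 (4); add 4.
Step 4: cheapest edge leaving the tree is 2 7 (4); add 7.
Step 5: cheapest edge leaving the tree is 5 7 (14); add 5.
Step 6: cheapest edge leaving the tree is 6 7 (17); add 6.
The 2nd edge added is 2 3.

2-3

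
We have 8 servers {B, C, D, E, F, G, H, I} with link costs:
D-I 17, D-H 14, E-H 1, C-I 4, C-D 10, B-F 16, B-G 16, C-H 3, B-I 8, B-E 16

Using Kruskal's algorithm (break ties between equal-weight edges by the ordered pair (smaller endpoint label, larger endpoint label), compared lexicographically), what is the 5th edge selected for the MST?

C-D

Kruskal's algorithm — process edges by increasing weight (ties by edge label):
E-H (1): add — endpoints in different components.
C-H (3): add — endpoints in different components.
C-I (4): add — endpoints in different components.
B-I (8): add — endpoints in different components.
C-D (10): add — endpoints in different components.
D-H (14): skip — D and H already connected.
B-E (16): skip — B and E already connected.
B-F (16): add — endpoints in different components.
B-G (16): add — endpoints in different components.
The 5th edge added is C-D.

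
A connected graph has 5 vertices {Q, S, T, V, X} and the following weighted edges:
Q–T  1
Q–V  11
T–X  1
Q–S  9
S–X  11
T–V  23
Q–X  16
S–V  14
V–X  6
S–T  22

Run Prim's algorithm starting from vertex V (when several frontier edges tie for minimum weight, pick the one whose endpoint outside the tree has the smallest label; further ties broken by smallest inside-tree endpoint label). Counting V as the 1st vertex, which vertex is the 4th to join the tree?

Q

Prim, starting at V.
Step 1: cheapest edge leaving the tree is V–X (6); add X.
Step 2: cheapest edge leaving the tree is T–X (1); add T.
Step 3: cheapest edge leaving the tree is Q–T (1); add Q.
Step 4: cheapest edge leaving the tree is Q–S (9); add S.
Vertex order: V, X, T, Q, S. The 4th vertex is Q.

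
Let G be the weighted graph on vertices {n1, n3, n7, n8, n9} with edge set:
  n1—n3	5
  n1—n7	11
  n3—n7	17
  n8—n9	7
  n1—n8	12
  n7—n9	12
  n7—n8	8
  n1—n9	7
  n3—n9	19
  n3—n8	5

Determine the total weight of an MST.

25

Sort edges by weight, then run Kruskal:
n1—n3 (5): add. Components now {n9} {n7} {n1,n3} {n8}
n3—n8 (5): add. Components now {n9} {n7} {n1,n3,n8}
n1—n9 (7): add. Components now {n1,n3,n8,n9} {n7}
n8—n9 (7): skip — n9 and n8 already connected.
n7—n8 (8): add. Components now {n1,n3,n7,n8,n9}
MST edges: n1—n3, n3—n8, n1—n9, n7—n8; total weight 5+5+7+8 = 25.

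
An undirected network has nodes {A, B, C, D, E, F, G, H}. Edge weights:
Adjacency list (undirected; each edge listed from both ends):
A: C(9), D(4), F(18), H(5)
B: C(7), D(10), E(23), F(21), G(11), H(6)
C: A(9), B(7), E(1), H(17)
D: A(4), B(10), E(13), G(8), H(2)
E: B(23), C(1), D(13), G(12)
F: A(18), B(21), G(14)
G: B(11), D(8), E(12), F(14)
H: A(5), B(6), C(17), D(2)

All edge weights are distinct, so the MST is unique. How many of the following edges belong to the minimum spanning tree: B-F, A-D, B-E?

Kruskal: consider edges lightest-first.
C-E (1): add — endpoints in different components.
D-H (2): add — endpoints in different components.
A-D (4): add — endpoints in different components.
A-H (5): skip — A and H already connected.
B-H (6): add — endpoints in different components.
B-C (7): add — endpoints in different components.
D-G (8): add — endpoints in different components.
A-C (9): skip — A and C already connected.
B-D (10): skip — B and D already connected.
B-G (11): skip — B and G already connected.
E-G (12): skip — E and G already connected.
D-E (13): skip — D and E already connected.
F-G (14): add — endpoints in different components.
MST edge set: {C-E, D-H, A-D, B-H, B-C, D-G, F-G}.
Of the listed edges, {A-D} are in the MST → 1.

1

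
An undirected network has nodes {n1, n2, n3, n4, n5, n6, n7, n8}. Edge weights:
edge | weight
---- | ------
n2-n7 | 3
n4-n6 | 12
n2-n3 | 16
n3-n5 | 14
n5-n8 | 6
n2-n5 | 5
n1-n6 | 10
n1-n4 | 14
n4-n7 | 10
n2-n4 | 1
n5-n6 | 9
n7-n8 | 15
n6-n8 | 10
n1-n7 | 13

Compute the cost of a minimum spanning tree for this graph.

Prim's algorithm from n5:
Step 1: frontier [n2-n5 5, n5-n8 6, n5-n6 9, n3-n5 14] → take n2-n5 (5); add n2.
Step 2: frontier [n2-n4 1, n2-n7 3, n2-n3 16, n5-n8 6, n5-n6 9, n3-n5 14] → take n2-n4 (1); add n4.
Step 3: frontier [n2-n7 3, n2-n3 16, n4-n7 10, n4-n6 12, n1-n4 14, n5-n8 6, n5-n6 9, n3-n5 14] → take n2-n7 (3); add n7.
Step 4: frontier [n2-n3 16, n4-n6 12, n1-n4 14, n5-n8 6, n5-n6 9, n3-n5 14, n1-n7 13, n7-n8 15] → take n5-n8 (6); add n8.
Step 5: frontier [n2-n3 16, n4-n6 12, n1-n4 14, n5-n6 9, n3-n5 14, n1-n7 13, n6-n8 10] → take n5-n6 (9); add n6.
Step 6: frontier [n2-n3 16, n1-n4 14, n3-n5 14, n1-n6 10, n1-n7 13] → take n1-n6 (10); add n1.
Step 7: frontier [n2-n3 16, n3-n5 14] → take n3-n5 (14); add n3.
MST edges: n2-n5, n2-n4, n2-n7, n5-n8, n5-n6, n1-n6, n3-n5; total weight 5+1+3+6+9+10+14 = 48.

48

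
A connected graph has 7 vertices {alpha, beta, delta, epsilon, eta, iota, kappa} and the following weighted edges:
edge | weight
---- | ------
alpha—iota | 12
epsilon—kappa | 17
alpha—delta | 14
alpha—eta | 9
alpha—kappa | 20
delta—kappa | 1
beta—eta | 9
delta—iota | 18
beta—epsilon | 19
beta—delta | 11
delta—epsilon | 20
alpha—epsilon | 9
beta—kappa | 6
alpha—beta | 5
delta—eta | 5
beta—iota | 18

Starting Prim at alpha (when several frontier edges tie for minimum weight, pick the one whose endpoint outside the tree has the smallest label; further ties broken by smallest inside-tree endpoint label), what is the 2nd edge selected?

beta-kappa

Grow the tree from alpha using Prim:
Step 1: cheapest edge leaving the tree is alpha—beta (5); add beta.
Step 2: cheapest edge leaving the tree is beta—kappa (6); add kappa.
Step 3: cheapest edge leaving the tree is delta—kappa (1); add delta.
Step 4: cheapest edge leaving the tree is delta—eta (5); add eta.
Step 5: cheapest edge leaving the tree is alpha—epsilon (9); add epsilon.
Step 6: cheapest edge leaving the tree is alpha—iota (12); add iota.
The 2nd edge added is beta—kappa.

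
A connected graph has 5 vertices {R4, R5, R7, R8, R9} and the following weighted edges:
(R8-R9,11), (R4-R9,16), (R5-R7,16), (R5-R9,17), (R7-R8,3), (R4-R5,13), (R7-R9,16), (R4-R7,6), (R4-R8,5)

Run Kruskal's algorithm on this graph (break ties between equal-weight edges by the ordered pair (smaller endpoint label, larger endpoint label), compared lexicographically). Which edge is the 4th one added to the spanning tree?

R4-R5

Kruskal: consider edges lightest-first.
R7-R8 (3): add. Components now {R7,R8} {R4} {R9} {R5}
R4-R8 (5): add. Components now {R4,R7,R8} {R9} {R5}
R4-R7 (6): skip — R4 and R7 already connected.
R8-R9 (11): add. Components now {R4,R7,R8,R9} {R5}
R4-R5 (13): add. Components now {R4,R5,R7,R8,R9}
The 4th edge added is R4-R5.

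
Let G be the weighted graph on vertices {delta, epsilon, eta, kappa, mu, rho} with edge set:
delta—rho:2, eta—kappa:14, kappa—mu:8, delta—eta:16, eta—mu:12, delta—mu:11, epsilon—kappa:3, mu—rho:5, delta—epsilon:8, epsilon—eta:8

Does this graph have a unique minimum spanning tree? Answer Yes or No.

No

Kruskal: consider edges lightest-first.
delta—rho (2): add. Components now {epsilon} {kappa} {eta} {delta,rho} {mu}
epsilon—kappa (3): add. Components now {epsilon,kappa} {eta} {delta,rho} {mu}
mu—rho (5): add. Components now {epsilon,kappa} {eta} {delta,mu,rho}
delta—epsilon (8): add. Components now {delta,epsilon,kappa,mu,rho} {eta}
epsilon—eta (8): add. Components now {delta,epsilon,eta,kappa,mu,rho}
Non-tree edge kappa—mu has weight 8, equal to the heaviest edge on its tree cycle — swapping gives another MST of the same weight. Not unique.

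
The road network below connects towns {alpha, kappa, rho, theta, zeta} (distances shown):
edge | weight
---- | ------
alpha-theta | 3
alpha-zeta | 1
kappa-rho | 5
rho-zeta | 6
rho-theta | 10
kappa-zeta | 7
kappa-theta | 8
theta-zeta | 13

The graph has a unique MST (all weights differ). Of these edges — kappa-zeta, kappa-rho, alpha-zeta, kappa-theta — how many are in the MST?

Kruskal: consider edges lightest-first.
alpha-zeta (1): add. Components now {alpha,zeta} {rho} {kappa} {theta}
alpha-theta (3): add. Components now {alpha,theta,zeta} {rho} {kappa}
kappa-rho (5): add. Components now {alpha,theta,zeta} {kappa,rho}
rho-zeta (6): add. Components now {alpha,kappa,rho,theta,zeta}
MST edge set: {alpha-zeta, alpha-theta, kappa-rho, rho-zeta}.
Of the listed edges, {kappa-rho, alpha-zeta} are in the MST → 2.

2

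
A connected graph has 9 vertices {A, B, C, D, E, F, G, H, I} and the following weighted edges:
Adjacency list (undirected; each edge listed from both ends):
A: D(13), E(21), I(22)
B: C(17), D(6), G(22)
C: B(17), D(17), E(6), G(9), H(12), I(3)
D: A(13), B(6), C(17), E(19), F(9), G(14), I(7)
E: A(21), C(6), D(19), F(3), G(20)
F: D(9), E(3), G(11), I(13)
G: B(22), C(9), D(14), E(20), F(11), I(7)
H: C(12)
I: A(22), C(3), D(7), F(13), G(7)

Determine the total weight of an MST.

57

Prim's algorithm from C:
Step 1: cheapest edge leaving the tree is C–I (3); add I.
Step 2: cheapest edge leaving the tree is C–E (6); add E.
Step 3: cheapest edge leaving the tree is E–F (3); add F.
Step 4: cheapest edge leaving the tree is D–I (7); add D.
Step 5: cheapest edge leaving the tree is B–D (6); add B.
Step 6: cheapest edge leaving the tree is G–I (7); add G.
Step 7: cheapest edge leaving the tree is C–H (12); add H.
Step 8: cheapest edge leaving the tree is A–D (13); add A.
MST edges: C–I, C–E, E–F, D–I, B–D, G–I, C–H, A–D; total weight 3+6+3+7+6+7+12+13 = 57.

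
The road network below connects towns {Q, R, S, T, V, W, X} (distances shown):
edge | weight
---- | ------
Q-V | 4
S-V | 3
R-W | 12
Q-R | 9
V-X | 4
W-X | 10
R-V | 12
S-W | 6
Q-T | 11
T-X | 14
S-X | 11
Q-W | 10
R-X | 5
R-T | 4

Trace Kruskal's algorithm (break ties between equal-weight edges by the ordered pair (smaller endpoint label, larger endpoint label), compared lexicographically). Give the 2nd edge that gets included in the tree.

Kruskal: consider edges lightest-first.
S-V (3): add. Components now {R} {Q} {T} {X} {S,V} {W}
Q-V (4): add. Components now {R} {Q,S,V} {T} {X} {W}
R-T (4): add. Components now {R,T} {Q,S,V} {X} {W}
V-X (4): add. Components now {R,T} {Q,S,V,X} {W}
R-X (5): add. Components now {Q,R,S,T,V,X} {W}
S-W (6): add. Components now {Q,R,S,T,V,W,X}
The 2nd edge added is Q-V.

Q-V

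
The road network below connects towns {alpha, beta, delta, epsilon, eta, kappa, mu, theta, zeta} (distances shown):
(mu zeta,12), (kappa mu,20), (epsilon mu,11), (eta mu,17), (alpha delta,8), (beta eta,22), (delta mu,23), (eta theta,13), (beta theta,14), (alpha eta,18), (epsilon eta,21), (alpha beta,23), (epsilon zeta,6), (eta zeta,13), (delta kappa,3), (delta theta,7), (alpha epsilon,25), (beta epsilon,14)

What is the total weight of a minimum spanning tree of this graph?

Grow the tree from zeta using Prim:
Step 1: cheapest edge leaving the tree is epsilon zeta (6); add epsilon.
Step 2: cheapest edge leaving the tree is epsilon mu (11); add mu.
Step 3: cheapest edge leaving the tree is eta zeta (13); add eta.
Step 4: cheapest edge leaving the tree is eta theta (13); add theta.
Step 5: cheapest edge leaving the tree is delta theta (7); add delta.
Step 6: cheapest edge leaving the tree is delta kappa (3); add kappa.
Step 7: cheapest edge leaving the tree is alpha delta (8); add alpha.
Step 8: cheapest edge leaving the tree is beta epsilon (14); add beta.
MST edges: epsilon zeta, epsilon mu, eta zeta, eta theta, delta theta, delta kappa, alpha delta, beta epsilon; total weight 6+11+13+13+7+3+8+14 = 75.

75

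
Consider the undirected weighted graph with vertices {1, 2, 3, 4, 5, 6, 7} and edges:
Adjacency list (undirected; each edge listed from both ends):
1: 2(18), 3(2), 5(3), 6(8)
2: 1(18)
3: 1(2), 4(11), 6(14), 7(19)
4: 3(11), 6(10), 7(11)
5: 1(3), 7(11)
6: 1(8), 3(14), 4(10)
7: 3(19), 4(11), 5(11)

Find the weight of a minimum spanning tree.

52

Prim, starting at 7.
Step 1: cheapest edge leaving the tree is 4–7 (11); add 4.
Step 2: cheapest edge leaving the tree is 4–6 (10); add 6.
Step 3: cheapest edge leaving the tree is 1–6 (8); add 1.
Step 4: cheapest edge leaving the tree is 1–3 (2); add 3.
Step 5: cheapest edge leaving the tree is 1–5 (3); add 5.
Step 6: cheapest edge leaving the tree is 1–2 (18); add 2.
MST edges: 4–7, 4–6, 1–6, 1–3, 1–5, 1–2; total weight 11+10+8+2+3+18 = 52.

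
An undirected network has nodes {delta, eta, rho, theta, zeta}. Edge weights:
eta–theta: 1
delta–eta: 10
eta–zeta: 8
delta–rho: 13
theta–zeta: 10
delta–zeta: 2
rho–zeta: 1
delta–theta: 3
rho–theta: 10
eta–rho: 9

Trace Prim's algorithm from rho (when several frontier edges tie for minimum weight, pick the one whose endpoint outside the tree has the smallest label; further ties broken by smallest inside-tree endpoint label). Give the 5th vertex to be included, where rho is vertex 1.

Prim, starting at rho.
Step 1: frontier [rho–zeta 1, eta–rho 9, rho–theta 10, delta–rho 13] → take rho–zeta (1); add zeta.
Step 2: frontier [eta–rho 9, rho–theta 10, delta–rho 13, delta–zeta 2, eta–zeta 8, theta–zeta 10] → take delta–zeta (2); add delta.
Step 3: frontier [delta–theta 3, delta–eta 10, eta–rho 9, rho–theta 10, eta–zeta 8, theta–zeta 10] → take delta–theta (3); add theta.
Step 4: frontier [delta–eta 10, eta–rho 9, eta–theta 1, eta–zeta 8] → take eta–theta (1); add eta.
Vertex order: rho, zeta, delta, theta, eta. The 5th vertex is eta.

eta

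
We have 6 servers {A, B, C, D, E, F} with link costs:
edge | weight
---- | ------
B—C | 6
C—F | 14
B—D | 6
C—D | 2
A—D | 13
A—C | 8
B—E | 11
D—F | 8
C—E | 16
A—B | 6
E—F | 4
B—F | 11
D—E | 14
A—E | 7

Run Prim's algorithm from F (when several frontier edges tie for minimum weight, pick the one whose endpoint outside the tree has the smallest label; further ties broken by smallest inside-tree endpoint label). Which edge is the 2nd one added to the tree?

Grow the tree from F using Prim:
Step 1: cheapest edge leaving the tree is E—F (4); add E.
Step 2: cheapest edge leaving the tree is A—E (7); add A.
Step 3: cheapest edge leaving the tree is A—B (6); add B.
Step 4: cheapest edge leaving the tree is B—C (6); add C.
Step 5: cheapest edge leaving the tree is C—D (2); add D.
The 2nd edge added is A—E.

A-E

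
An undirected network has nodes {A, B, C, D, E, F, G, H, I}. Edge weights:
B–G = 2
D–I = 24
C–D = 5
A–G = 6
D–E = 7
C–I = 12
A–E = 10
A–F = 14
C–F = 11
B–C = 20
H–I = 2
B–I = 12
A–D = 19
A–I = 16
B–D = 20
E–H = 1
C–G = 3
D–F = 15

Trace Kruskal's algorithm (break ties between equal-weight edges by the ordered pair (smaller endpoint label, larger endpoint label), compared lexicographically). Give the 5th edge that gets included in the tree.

C-D

Kruskal: consider edges lightest-first.
E–H (1): add — endpoints in different components.
B–G (2): add — endpoints in different components.
H–I (2): add — endpoints in different components.
C–G (3): add — endpoints in different components.
C–D (5): add — endpoints in different components.
A–G (6): add — endpoints in different components.
D–E (7): add — endpoints in different components.
A–E (10): skip — A and E already connected.
C–F (11): add — endpoints in different components.
The 5th edge added is C–D.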